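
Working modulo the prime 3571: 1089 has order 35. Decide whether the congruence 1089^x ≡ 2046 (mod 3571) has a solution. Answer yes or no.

2046 ∈ ⟨1089⟩ iff 2046^35 ≡ 1 (mod 3571), since |⟨1089⟩| = 35.
2046^35 mod 3571 = 2469.
Since 2469 ≠ 1, 2046 does not lie in the subgroup.

no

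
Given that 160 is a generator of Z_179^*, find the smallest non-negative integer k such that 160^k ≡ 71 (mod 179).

Baby-step giant-step with m = ceil(sqrt(178)) = 14.
Baby table (160^j mod 179 for j=0..13):
  0:1  1:160  2:3  3:122  4:9  5:8  6:27  7:24
  8:81  9:72  10:64  11:37  12:13  13:111
Giant step factor: 160^(-14) ≡ 101 (mod 179).
Scan 71·101^i mod 179 for i = 0, 1, …:
  i=0: 71   i=1: 11   i=2: 37
Match at i=2, j=11: k = 2·14 + 11 = 39.

39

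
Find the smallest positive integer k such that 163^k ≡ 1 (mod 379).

42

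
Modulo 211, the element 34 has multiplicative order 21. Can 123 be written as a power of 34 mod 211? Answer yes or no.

123 ∈ ⟨34⟩ iff 123^21 ≡ 1 (mod 211), since |⟨34⟩| = 21.
123^21 mod 211 = 1.
Since 1 = 1, 123 lies in the subgroup.

yes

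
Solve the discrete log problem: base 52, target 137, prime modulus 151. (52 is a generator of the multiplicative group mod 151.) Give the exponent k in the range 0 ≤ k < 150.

2

Successive powers of 52 modulo 151:
  52^0=1  52^1=52  52^2=137
So 52^2 ≡ 137 (mod 151), giving k = 2.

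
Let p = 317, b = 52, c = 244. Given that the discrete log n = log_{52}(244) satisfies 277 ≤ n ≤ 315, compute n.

292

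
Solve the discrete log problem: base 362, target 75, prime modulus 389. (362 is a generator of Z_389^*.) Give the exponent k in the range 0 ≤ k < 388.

Baby-step giant-step with m = ceil(sqrt(388)) = 20.
Baby table (362^j mod 389 for j=0..19):
  0:1  1:362  2:340  3:156  4:67  5:136  6:218  7:338
  8:210  9:165  10:213  11:84  12:66  13:163  14:267  15:182
  16:143  17:29  18:384  19:135
Giant step factor: 362^(-20) ≡ 208 (mod 389).
Scan 75·208^i mod 389 for i = 0, 1, …:
  i=0: 75   i=1: 40   i=2: 151   i=3: 288
  i=4: 387   i=5: 362
Match at i=5, j=1: k = 5·20 + 1 = 101.

101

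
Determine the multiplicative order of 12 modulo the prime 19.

The order of 12 must divide p − 1 = 18 = 2 · 3^2.
Divisors: 1, 2, 3, 6, 9, 18.
Check each in increasing order: 12^1 ≡ 12;  12^2 ≡ 11;  12^3 ≡ 18;  12^6 ≡ 1.
Smallest exponent giving 1 is 6.

6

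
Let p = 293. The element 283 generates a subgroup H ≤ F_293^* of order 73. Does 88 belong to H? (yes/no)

88 ∈ ⟨283⟩ iff 88^73 ≡ 1 (mod 293), since |⟨283⟩| = 73.
88^73 mod 293 = 292.
Since 292 ≠ 1, 88 does not lie in the subgroup.

no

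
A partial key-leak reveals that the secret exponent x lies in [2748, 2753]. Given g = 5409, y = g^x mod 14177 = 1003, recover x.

2750

Compute 5409^2748 mod 14177 = 1415, then multiply by 5409 repeatedly:
  5409^2748=1415  5409^2749=12332  5409^2750=1003
Found 1003 at exponent 2750.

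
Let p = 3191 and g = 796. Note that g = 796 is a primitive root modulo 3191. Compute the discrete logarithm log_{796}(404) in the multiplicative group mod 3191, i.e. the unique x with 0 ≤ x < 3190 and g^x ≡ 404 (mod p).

3123

Baby-step giant-step with m = ceil(sqrt(3190)) = 57.
Baby table (796^j mod 3191 for j=0..56):
  0:1  1:796  2:1798  3:1640  4:321  5:236  6:2778  7:3116
  8:929  9:2363  10:1449  11:1453  12:1446  13:2256  14:2434  15:527
  16:1471  17:3010  18:2710  19:44  20:3114  21:2528  22:1958  23:1360
  24:811  25:974  26:3082  27:2584  28:1860  29:3127  30:112  31:2995
  32:343  33:1793  34:851  35:904  36:1609  37:1173  38:1936  39:2994
  40:2738  41:3186  42:2402  43:583  44:1373  45:1586  46:2011  47:2065
  48:375  49:1737  50:949  51:2328  52:2308  53:2343  54:1484  55:594
  56:556
Giant step factor: 796^(-57) ≡ 1443 (mod 3191).
Scan 404·1443^i mod 3191 for i = 0, 1, …:
  i=0: 404   i=1: 2210   i=2: 1221   i=3: 471
  i=4: 3161   i=5: 1384   i=6: 2737   i=7: 2224
  i=8: 2277   i=9: 2172     …   i=53: 1266
  i=54: 1586
Match at i=54, j=45: x = 54·57 + 45 = 3123.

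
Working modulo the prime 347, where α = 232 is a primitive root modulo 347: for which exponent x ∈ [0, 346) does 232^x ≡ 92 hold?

75

Baby-step giant-step with m = ceil(sqrt(346)) = 19.
Baby table (232^j mod 347 for j=0..18):
  0:1  1:232  2:39  3:26  4:133  5:320  6:329  7:335
  8:339  9:226  10:35  11:139  12:324  13:216  14:144  15:96
  16:64  17:274  18:67
Giant step factor: 232^(-19) ≡ 303 (mod 347).
Scan 92·303^i mod 347 for i = 0, 1, …:
  i=0: 92   i=1: 116   i=2: 101   i=3: 67
Match at i=3, j=18: x = 3·19 + 18 = 75.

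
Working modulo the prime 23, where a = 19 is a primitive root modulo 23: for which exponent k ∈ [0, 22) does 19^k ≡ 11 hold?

Successive powers of 19 modulo 23:
  19^0=1  19^1=19  19^2=16  19^3=5  19^4=3  19^5=11
So 19^5 ≡ 11 (mod 23), giving k = 5.

5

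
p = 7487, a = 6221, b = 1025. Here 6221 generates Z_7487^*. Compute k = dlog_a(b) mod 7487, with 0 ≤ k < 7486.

Baby-step giant-step with m = ceil(sqrt(7486)) = 87.
Baby table (6221^j mod 7487 for j=0..86):
  0:1  1:6221  2:538  3:209  4:4938  5:137  6:6246  7:6323
  8:6172  9:2676  10:3795  11:2184  12:5246  13:7020  14:7236  15:3312
  16:7215  17:7437  18:3404  19:3048  20:4524  21:171  22:637  23:2154
  24:5791  25:5854  26:966  27:4912  28:3105  29:7232  30:889  31:5063
  32:6601  33:6113  34:2500  35:2001  36:4827  37:5897  38:6424  39:5585
  40:4605  41:2443  42:6780  43:4109  44:1471  45:1977  46:5263  47:472
  48:1408  49:6865  50:1317  51:2279  52:4768  53:5721  54:4630  55:741
  56:5256  57:1847  58:5129  59:5402  60:4186  61:1320  62:5968  63:6382
  64:6348  65:4470  66:1152  67:1533  68:5842  69:1184  70:5943  71:597
  72:385  73:6732  74:4981  75:5595  76:6919  77:336  78:1383  79:1080
  80:2841  81:4541  82:1110  83:2296  84:5707  85:7380  86:696
Giant step factor: 6221^(-87) ≡ 3043 (mod 7487).
Scan 1025·3043^i mod 7487 for i = 0, 1, …:
  i=0: 1025   i=1: 4483   i=2: 455   i=3: 6957
  i=4: 4402   i=5: 1043   i=6: 6848   i=7: 2143
  i=8: 7459   i=9: 4640     …   i=22: 4765
  i=23: 5063
Match at i=23, j=31: k = 23·87 + 31 = 2032.

2032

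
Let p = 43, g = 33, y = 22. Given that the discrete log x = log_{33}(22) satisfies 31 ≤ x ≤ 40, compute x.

Compute 33^31 mod 43 = 20, then multiply by 33 repeatedly:
  33^31=20  33^32=15  33^33=22
Found 22 at exponent 33.

33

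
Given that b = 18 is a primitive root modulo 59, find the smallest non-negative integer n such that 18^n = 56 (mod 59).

Baby-step giant-step with m = ceil(sqrt(58)) = 8.
Baby table (18^j mod 59 for j=0..7):
  0:1  1:18  2:29  3:50  4:15  5:34  6:22  7:42
Giant step factor: 18^(-8) ≡ 16 (mod 59).
Scan 56·16^i mod 59 for i = 0, 1, …:
  i=0: 56   i=1: 11   i=2: 58   i=3: 43
  i=4: 39   i=5: 34
Match at i=5, j=5: n = 5·8 + 5 = 45.

45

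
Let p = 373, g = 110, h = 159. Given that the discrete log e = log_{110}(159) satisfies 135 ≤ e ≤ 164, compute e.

161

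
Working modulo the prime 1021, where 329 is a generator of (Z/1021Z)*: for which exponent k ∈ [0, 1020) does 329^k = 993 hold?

201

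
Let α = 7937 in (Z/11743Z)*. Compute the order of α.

11742

The order of 7937 must divide p − 1 = 11742 = 2 · 3 · 19 · 103.
Divisors: 1, 2, 3, 6, 19, 38, 57, 103, 114, 206, 309, 618, 1957, 3914, 5871, 11742.
Check each in increasing order: 7937^1 ≡ 7937;  7937^2 ≡ 6517;  7937^3 ≡ 9257;  7937^6 ≡ 3378;  7937^19 ≡ 3859;  7937^38 ≡ 1757;  7937^57 ≡ 4552;  7937^103 ≡ 5735;  7937^114 ≡ 6052;  7937^206 ≡ 9825;  7937^309 ≡ 3461;  7937^618 ≡ 661;  7937^1957 ≡ 3158;  7937^3914 ≡ 3157;  7937^5871 ≡ 11742;  7937^11742 ≡ 1.
Smallest exponent giving 1 is 11742.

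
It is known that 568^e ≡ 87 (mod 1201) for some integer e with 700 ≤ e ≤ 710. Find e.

705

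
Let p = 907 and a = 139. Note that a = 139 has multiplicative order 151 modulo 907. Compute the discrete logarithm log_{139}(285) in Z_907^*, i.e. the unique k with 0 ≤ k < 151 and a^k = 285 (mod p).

33

Baby-step giant-step with m = ceil(sqrt(151)) = 13.
Baby table (139^j mod 907 for j=0..12):
  0:1  1:139  2:274  3:899  4:702  5:529  6:64  7:733
  8:303  9:395  10:485  11:297  12:468
Giant step factor: 139^(-13) ≡ 889 (mod 907).
Scan 285·889^i mod 907 for i = 0, 1, …:
  i=0: 285   i=1: 312   i=2: 733
Match at i=2, j=7: k = 2·13 + 7 = 33.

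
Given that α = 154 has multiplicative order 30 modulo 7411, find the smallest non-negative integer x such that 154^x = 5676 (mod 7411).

Successive powers of 154 modulo 7411:
  154^0=1  154^1=154  154^2=1483  154^3=6052  154^4=5633  154^5=395
  154^6=1542  154^7=316  154^8=4198  154^9=1735  154^10=394  154^11=1388
  154^12=6244  154^13=5557  154^14=3513  154^15=7410  154^16=7257  154^17=5928
  154^18=1359  154^19=1778  154^20=7016  154^21=5869  154^22=7095  154^23=3213
  154^24=5676
So 154^24 ≡ 5676 (mod 7411), giving x = 24.

24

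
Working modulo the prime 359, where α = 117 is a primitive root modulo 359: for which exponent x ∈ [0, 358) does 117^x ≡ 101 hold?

274

Baby-step giant-step with m = ceil(sqrt(358)) = 19.
Baby table (117^j mod 359 for j=0..18):
  0:1  1:117  2:47  3:114  4:55  5:332  6:72  7:167
  8:153  9:310  10:11  11:210  12:158  13:177  14:246  15:62
  16:74  17:42  18:247
Giant step factor: 117^(-19) ≡ 357 (mod 359).
Scan 101·357^i mod 359 for i = 0, 1, …:
  i=0: 101   i=1: 157   i=2: 45   i=3: 269
  i=4: 180   i=5: 358   i=6: 2   i=7: 355
  i=8: 8   i=9: 343     …   i=13: 103
  i=14: 153
Match at i=14, j=8: x = 14·19 + 8 = 274.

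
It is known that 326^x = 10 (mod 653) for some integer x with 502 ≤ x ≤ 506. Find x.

506

Compute 326^502 mod 653 = 160, then multiply by 326 repeatedly:
  326^502=160  326^503=573  326^504=40  326^505=633  326^506=10
Found 10 at exponent 506.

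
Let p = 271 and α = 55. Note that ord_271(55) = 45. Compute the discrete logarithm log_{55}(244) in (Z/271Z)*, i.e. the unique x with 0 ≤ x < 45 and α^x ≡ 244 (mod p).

27

Successive powers of 55 modulo 271:
  55^0=1  55^1=55  55^2=44  55^3=252  55^4=39  55^5=248
  55^6=90  55^7=72  55^8=166  55^9=187  55^10=258  55^11=98
  55^12=241  55^13=247  55^14=35  55^15=28  55^16=185  55^17=148
  55^18=10  55^19=8  55^20=169  55^21=81  55^22=119  55^23=41
  55^24=87  55^25=178  55^26=34  55^27=244
So 55^27 ≡ 244 (mod 271), giving x = 27.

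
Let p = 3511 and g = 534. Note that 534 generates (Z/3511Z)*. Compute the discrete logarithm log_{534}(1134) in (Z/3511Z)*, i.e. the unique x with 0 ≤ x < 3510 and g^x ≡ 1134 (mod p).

2437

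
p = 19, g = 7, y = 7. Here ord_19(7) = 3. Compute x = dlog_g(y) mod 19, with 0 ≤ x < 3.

Successive powers of 7 modulo 19:
  7^0=1  7^1=7
So 7^1 ≡ 7 (mod 19), giving x = 1.

1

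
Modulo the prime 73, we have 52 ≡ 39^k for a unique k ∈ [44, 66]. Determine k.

51

Compute 39^44 mod 73 = 69, then multiply by 39 repeatedly:
  39^44=69  39^45=63  39^46=48  39^47=47  39^48=8
  39^49=20  39^50=50  39^51=52
Found 52 at exponent 51.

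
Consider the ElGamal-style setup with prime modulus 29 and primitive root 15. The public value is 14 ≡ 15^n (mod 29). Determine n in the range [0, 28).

Successive powers of 15 modulo 29:
  15^0=1  15^1=15  15^2=22  15^3=11  15^4=20  15^5=10
  15^6=5  15^7=17  15^8=23  15^9=26  15^10=13  15^11=21
  15^12=25  15^13=27  15^14=28  15^15=14
So 15^15 ≡ 14 (mod 29), giving n = 15.

15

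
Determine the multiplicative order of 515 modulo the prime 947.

946

The order of 515 must divide p − 1 = 946 = 2 · 11 · 43.
Divisors: 1, 2, 11, 22, 43, 86, 473, 946.
Check each in increasing order: 515^1 ≡ 515;  515^2 ≡ 65;  515^11 ≡ 708;  515^22 ≡ 301;  515^43 ≡ 814;  515^86 ≡ 643;  515^473 ≡ 946;  515^946 ≡ 1.
Smallest exponent giving 1 is 946.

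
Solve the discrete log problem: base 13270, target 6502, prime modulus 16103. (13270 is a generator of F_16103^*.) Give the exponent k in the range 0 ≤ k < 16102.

Baby-step giant-step with m = ceil(sqrt(16102)) = 127.
Baby table (13270^j mod 16103 for j=0..126):
  0:1  1:13270  2:6595  3:11948  4:15925  5:5081  6:1609  7:14955
  8:15581  9:13453  10:3452  11:11108  12:12401  13:4713  14:13561  15:3445
  16:14836  17:14545  18:1592  19:14807  20:84  21:3573  22:6478  23:5246
  24:1151  25:8126  26:6332  27:186  28:4461  29:2842  30:114  31:15201
  32:11092  33:9420  34:11914  35:15629  36:6293  37:14055  38:4904  39:3857
  40:7056  41:10278  42:12753  43:5883  44:66  45:6258  46:489  47:15624
  48:4355  49:13286  50:9576  51:4747  52:13857  53:2233  54:2390  55:8493
  56:13316  57:5101  58:9361  59:1928  60:12996  61:9893  62:8454  63:11082
  64:5544  65:10376  66:8870  67:8073  68:11554  69:4917  70:15337  71:12276
  72:4572  73:10439  74:7524  75:4880  76:7437  77:9806  78:13380  79:922
  80:12763  81:9759  82:1604  83:13017  84:14812  85:2022  86:4342  87:1806
  88:4356  89:10453  90:68  91:592  92:13679  93:7314  94:3999  95:7345
  96:12794  97:2451  98:12813  99:13036  100:9294  101:14606  102:5912  103:14527
  104:4277  105:8818  106:10462  107:6777  108:11638  109:8490  110:5712  111:1419
  112:5723  113:2462  114:13856  115:5066  116:11898  117:12648  118:13494  119:20
  120:7752  121:3076  122:13518  123:12543  124:5002  125:16077  126:9246
Giant step factor: 13270^(-127) ≡ 9142 (mod 16103).
Scan 6502·9142^i mod 16103 for i = 0, 1, …:
  i=0: 6502   i=1: 5111   i=2: 9959   i=3: 14919
  i=4: 13191   i=5: 12858   i=6: 12039   i=7: 12636
  i=8: 11493   i=9: 13034     …   i=25: 8770
  i=26: 14606
Match at i=26, j=101: k = 26·127 + 101 = 3403.

3403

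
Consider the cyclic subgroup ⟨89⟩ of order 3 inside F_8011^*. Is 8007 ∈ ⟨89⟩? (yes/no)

8007 ∈ ⟨89⟩ iff 8007^3 ≡ 1 (mod 8011), since |⟨89⟩| = 3.
8007^3 mod 8011 = 7947.
Since 7947 ≠ 1, 8007 does not lie in the subgroup.

no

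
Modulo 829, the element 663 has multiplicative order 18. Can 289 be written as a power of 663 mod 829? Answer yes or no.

no

⟨663⟩ has order 18; its elements mod 829 are {1, 5, 25, 125, 126, 166, 191, 199, 204, 625, 630, 638, 663, 703, 704, 804, 824, 828}.
289 is not in this set.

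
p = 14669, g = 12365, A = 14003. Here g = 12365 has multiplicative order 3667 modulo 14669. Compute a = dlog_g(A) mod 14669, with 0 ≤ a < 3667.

636

Baby-step giant-step with m = ceil(sqrt(3667)) = 61.
Baby table (12365^j mod 14669 for j=0..60):
  0:1  1:12365  2:12907  3:11004  4:9485  5:3370  6:10090  7:3005
  8:248  9:699  10:3094  11:558  12:5240  13:14296  14:8590  15:11790
  16:2828  17:11993  18:4524  19:6363  20:8648  21:10179  22:3315  23:4789
  24:11901  25:11126  26:7108  27:8441  28:3030  29:1324  30:656  31:14152
  32:2979  33:1476  34:2504  35:10370  36:3321  37:5634  38:1329  39:3805
  40:5342  41:13992  42:4894  43:4685  44:2144  45:3677  46:6874  47:4824
  48:4606  49:8132  50:10854  51:3029  52:3628  53:2418  54:3148  55:8163
  56:12775  57:7083  58:7365  59:3073  60:4935
Giant step factor: 12365^(-61) ≡ 2859 (mod 14669).
Scan 14003·2859^i mod 14669 for i = 0, 1, …:
  i=0: 14003   i=1: 2876   i=2: 7844   i=3: 11764
  i=4: 11928   i=5: 11396   i=6: 1315   i=7: 4321
  i=8: 2441   i=9: 11044   i=10: 7108
Match at i=10, j=26: a = 10·61 + 26 = 636.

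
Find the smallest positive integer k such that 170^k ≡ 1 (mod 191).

95

The order of 170 must divide p − 1 = 190 = 2 · 5 · 19.
Divisors: 1, 2, 5, 10, 19, 38, 95, 190.
Check each in increasing order: 170^1 ≡ 170;  170^2 ≡ 59;  170^5 ≡ 52;  170^10 ≡ 30;  170^19 ≡ 39;  170^38 ≡ 184;  170^95 ≡ 1.
Smallest exponent giving 1 is 95.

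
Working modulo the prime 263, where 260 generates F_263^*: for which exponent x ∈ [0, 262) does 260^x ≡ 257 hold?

31

Baby-step giant-step with m = ceil(sqrt(262)) = 17.
Baby table (260^j mod 263 for j=0..16):
  0:1  1:260  2:9  3:236  4:81  5:20  6:203  7:180
  8:249  9:42  10:137  11:115  12:181  13:246  14:51  15:110
  16:196
Giant step factor: 260^(-17) ≡ 123 (mod 263).
Scan 257·123^i mod 263 for i = 0, 1, …:
  i=0: 257   i=1: 51
Match at i=1, j=14: x = 1·17 + 14 = 31.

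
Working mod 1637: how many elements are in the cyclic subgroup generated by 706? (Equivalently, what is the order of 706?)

The order of 706 must divide p − 1 = 1636 = 2^2 · 409.
Divisors: 1, 2, 4, 409, 818, 1636.
Check each in increasing order: 706^1 ≡ 706;  706^2 ≡ 788;  706^4 ≡ 521;  706^409 ≡ 316;  706^818 ≡ 1636;  706^1636 ≡ 1.
Smallest exponent giving 1 is 1636.

1636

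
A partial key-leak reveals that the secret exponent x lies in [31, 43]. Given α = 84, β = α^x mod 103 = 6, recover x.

31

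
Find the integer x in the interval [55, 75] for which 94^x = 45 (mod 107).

Compute 94^55 mod 107 = 45, then multiply by 94 repeatedly:
  94^55=45
Found 45 at exponent 55.

55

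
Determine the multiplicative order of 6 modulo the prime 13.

The order of 6 must divide p − 1 = 12 = 2^2 · 3.
Divisors: 1, 2, 3, 4, 6, 12.
Check each in increasing order: 6^1 ≡ 6;  6^2 ≡ 10;  6^3 ≡ 8;  6^4 ≡ 9;  6^6 ≡ 12;  6^12 ≡ 1.
Smallest exponent giving 1 is 12.

12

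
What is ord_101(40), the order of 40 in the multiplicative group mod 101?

100

The order of 40 must divide p − 1 = 100 = 2^2 · 5^2.
Divisors: 1, 2, 4, 5, 10, 20, 25, 50, 100.
Check each in increasing order: 40^1 ≡ 40;  40^2 ≡ 85;  40^4 ≡ 54;  40^5 ≡ 39;  40^10 ≡ 6;  40^20 ≡ 36;  40^25 ≡ 91;  40^50 ≡ 100;  40^100 ≡ 1.
Smallest exponent giving 1 is 100.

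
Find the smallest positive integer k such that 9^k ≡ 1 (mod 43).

21

The order of 9 must divide p − 1 = 42 = 2 · 3 · 7.
Divisors: 1, 2, 3, 6, 7, 14, 21, 42.
Check each in increasing order: 9^1 ≡ 9;  9^2 ≡ 38;  9^3 ≡ 41;  9^6 ≡ 4;  9^7 ≡ 36;  9^14 ≡ 6;  9^21 ≡ 1.
Smallest exponent giving 1 is 21.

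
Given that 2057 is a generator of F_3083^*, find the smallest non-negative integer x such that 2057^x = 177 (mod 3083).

Baby-step giant-step with m = ceil(sqrt(3082)) = 56.
Baby table (2057^j mod 3083 for j=0..55):
  0:1  1:2057  2:1373  3:233  4:1416  5:2360  6:1878  7:47
  8:1106  9:2871  10:1702  11:1809  12:3015  13:1942  14:2209  15:2654
  16:2368  17:2919  18:1782  19:2970  20:1867  21:2084  22:1418  23:308
  24:1541  25:513  26:855  27:1425  28:2375  29:1903  30:2144  31:1518
  32:2530  33:106  34:2232  35:637  36:34  37:2112  38:437  39:1756
  40:1899  41:82  42:2192  43:1598  44:608  45:2041  46:2374  47:2929
  48:771  49:1285  50:1114  51:829  52:354  53:590  54:2011  55:2324
Giant step factor: 2057^(-56) ≡ 2637 (mod 3083).
Scan 177·2637^i mod 3083 for i = 0, 1, …:
  i=0: 177   i=1: 1216   i=2: 272   i=3: 2008
  i=4: 1585   i=5: 2180   i=6: 1948   i=7: 598
  i=8: 1513   i=9: 379     …   i=27: 2299
  i=28: 1285
Match at i=28, j=49: x = 28·56 + 49 = 1617.

1617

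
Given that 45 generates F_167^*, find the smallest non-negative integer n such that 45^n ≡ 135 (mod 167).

135

Baby-step giant-step with m = ceil(sqrt(166)) = 13.
Baby table (45^j mod 167 for j=0..12):
  0:1  1:45  2:21  3:110  4:107  5:139  6:76  7:80
  8:93  9:10  10:116  11:43  12:98
Giant step factor: 45^(-13) ≡ 140 (mod 167).
Scan 135·140^i mod 167 for i = 0, 1, …:
  i=0: 135   i=1: 29   i=2: 52   i=3: 99
  i=4: 166   i=5: 27   i=6: 106   i=7: 144
  i=8: 120   i=9: 100   i=10: 139
Match at i=10, j=5: n = 10·13 + 5 = 135.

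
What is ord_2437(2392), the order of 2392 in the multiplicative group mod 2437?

812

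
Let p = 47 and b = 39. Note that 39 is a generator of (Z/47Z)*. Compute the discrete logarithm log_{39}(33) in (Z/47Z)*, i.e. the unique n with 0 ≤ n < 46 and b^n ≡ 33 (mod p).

Baby-step giant-step with m = ceil(sqrt(46)) = 7.
Baby table (39^j mod 47 for j=0..6):
  0:1  1:39  2:17  3:5  4:7  5:38  6:25
Giant step factor: 39^(-7) ≡ 43 (mod 47).
Scan 33·43^i mod 47 for i = 0, 1, …:
  i=0: 33   i=1: 9   i=2: 11   i=3: 3
  i=4: 35   i=5: 1
Match at i=5, j=0: n = 5·7 + 0 = 35.

35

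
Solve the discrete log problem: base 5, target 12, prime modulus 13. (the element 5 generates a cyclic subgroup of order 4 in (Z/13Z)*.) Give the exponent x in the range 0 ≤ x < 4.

2

Successive powers of 5 modulo 13:
  5^0=1  5^1=5  5^2=12
So 5^2 ≡ 12 (mod 13), giving x = 2.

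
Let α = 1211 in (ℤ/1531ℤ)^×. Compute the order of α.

510

The order of 1211 must divide p − 1 = 1530 = 2 · 3^2 · 5 · 17.
Divisors: 1, 2, 3, 5, 6, 9, 10, 15, 17, 18, 30, 34, 45, 51, 85, 90, 102, 153, 170, 255, 306, 510, 765, 1530.
Check each in increasing order: 1211^1 ≡ 1211;  1211^2 ≡ 1354;  1211^3 ≡ 1524;  1211^5 ≡ 1239;  1211^6 ≡ 49;  1211^9 ≡ 1188;  1211^10 ≡ 1059;  1211^15 ≡ 34;  1211^17 ≡ 106;  1211^18 ≡ 1293;  1211^30 ≡ 1156;  1211^34 ≡ 519;  1211^45 ≡ 1029;  1211^51 ≡ 1429;  1211^85 ≡ 647;  1211^90 ≡ 920;  1211^102 ≡ 1218;  1211^153 ≡ 1306;  1211^170 ≡ 646;  1211^255 ≡ 1530;  1211^306 ≡ 102;  1211^510 ≡ 1.
Smallest exponent giving 1 is 510.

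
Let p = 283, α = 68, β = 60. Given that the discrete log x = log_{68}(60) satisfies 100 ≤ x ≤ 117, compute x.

Compute 68^100 mod 283 = 36, then multiply by 68 repeatedly:
  68^100=36  68^101=184  68^102=60
Found 60 at exponent 102.

102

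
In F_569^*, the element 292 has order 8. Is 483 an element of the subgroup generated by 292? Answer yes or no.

yes

⟨292⟩ has order 8; its elements mod 569 are {1, 76, 86, 277, 292, 483, 493, 568}.
483 is in this set.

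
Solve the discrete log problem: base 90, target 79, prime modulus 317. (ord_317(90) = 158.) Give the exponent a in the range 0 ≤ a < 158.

Baby-step giant-step with m = ceil(sqrt(158)) = 13.
Baby table (90^j mod 317 for j=0..12):
  0:1  1:90  2:175  3:217  4:193  5:252  6:173  7:37
  8:160  9:135  10:104  11:167  12:131
Giant step factor: 90^(-13) ≡ 26 (mod 317).
Scan 79·26^i mod 317 for i = 0, 1, …:
  i=0: 79   i=1: 152   i=2: 148   i=3: 44
  i=4: 193
Match at i=4, j=4: a = 4·13 + 4 = 56.

56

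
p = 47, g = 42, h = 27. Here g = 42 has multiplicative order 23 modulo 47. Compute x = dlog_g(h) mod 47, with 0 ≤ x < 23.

14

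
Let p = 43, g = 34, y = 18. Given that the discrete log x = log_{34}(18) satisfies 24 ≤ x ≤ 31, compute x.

25

Compute 34^24 mod 43 = 41, then multiply by 34 repeatedly:
  34^24=41  34^25=18
Found 18 at exponent 25.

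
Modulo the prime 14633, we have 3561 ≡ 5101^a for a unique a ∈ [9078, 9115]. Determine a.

Compute 5101^9078 mod 14633 = 2489, then multiply by 5101 repeatedly:
  5101^9078=2489  5101^9079=9578  5101^9080=12424  5101^9081=13934  5101^9082=4853
  5101^9083=10750  5101^9084=5899  5101^9085=5351  5101^9086=4906  5101^9087=3076
  5101^9088=4100  5101^9089=3543  5101^9090=1088  5101^9091=3981  5101^9092=11110
  5101^9093=13134  5101^9094=6660  5101^9095=9467  5101^9096=2267  5101^9097=3897
  5101^9098=6983  5101^9099=3561
Found 3561 at exponent 9099.

9099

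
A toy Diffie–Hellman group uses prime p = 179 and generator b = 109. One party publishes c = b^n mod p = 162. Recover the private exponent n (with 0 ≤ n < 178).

97

Baby-step giant-step with m = ceil(sqrt(178)) = 14.
Baby table (109^j mod 179 for j=0..13):
  0:1  1:109  2:67  3:143  4:14  5:94  6:43  7:33
  8:17  9:63  10:65  11:104  12:59  13:166
Giant step factor: 109^(-14) ≡ 12 (mod 179).
Scan 162·12^i mod 179 for i = 0, 1, …:
  i=0: 162   i=1: 154   i=2: 58   i=3: 159
  i=4: 118   i=5: 163   i=6: 166
Match at i=6, j=13: n = 6·14 + 13 = 97.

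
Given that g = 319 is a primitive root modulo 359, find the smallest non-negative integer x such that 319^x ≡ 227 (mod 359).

169

Baby-step giant-step with m = ceil(sqrt(358)) = 19.
Baby table (319^j mod 359 for j=0..18):
  0:1  1:319  2:164  3:261  4:330  5:83  6:270  7:329
  8:123  9:106  10:68  11:152  12:23  13:157  14:182  15:259
  16:51  17:114  18:107
Giant step factor: 319^(-19) ≡ 218 (mod 359).
Scan 227·218^i mod 359 for i = 0, 1, …:
  i=0: 227   i=1: 303   i=2: 357   i=3: 282
  i=4: 87   i=5: 298   i=6: 344   i=7: 320
  i=8: 114
Match at i=8, j=17: x = 8·19 + 17 = 169.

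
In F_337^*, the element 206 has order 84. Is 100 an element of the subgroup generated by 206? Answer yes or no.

no

100 ∈ ⟨206⟩ iff 100^84 ≡ 1 (mod 337), since |⟨206⟩| = 84.
100^84 mod 337 = 336.
Since 336 ≠ 1, 100 does not lie in the subgroup.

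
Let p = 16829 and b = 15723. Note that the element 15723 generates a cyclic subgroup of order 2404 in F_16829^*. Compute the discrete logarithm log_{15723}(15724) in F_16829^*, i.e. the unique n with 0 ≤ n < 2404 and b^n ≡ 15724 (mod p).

Baby-step giant-step with m = ceil(sqrt(2404)) = 50.
Baby table (15723^j mod 16829 for j=0..49):
  0:1  1:15723  2:11548  3:1123  4:3308  5:10074  6:15783  7:12504
  8:4014  9:3372  10:6606  11:14379  12:231  13:13778  14:8606  15:6978
  16:6843  17:4692  18:10809  19:10665  20:1639  21:4798  22:11376  23:6236
  24:2874  25:2037  26:2164  27:13163  28:15636  29:6796  30:6187  31:6581
  32:8371  33:14453  34:2532  35:10051  36:7563  37:16164  38:11843  39:11433
  40:10510  41:4779  42:15561  43:5601  44:15195  45:6501  46:12706  47:16208
  48:13666  49:14675
Giant step factor: 15723^(-50) ≡ 5005 (mod 16829).
Scan 15724·5005^i mod 16829 for i = 0, 1, …:
  i=0: 15724   i=1: 6216   i=2: 11088   i=3: 10227
  i=4: 9146   i=5: 850   i=6: 13342   i=7: 16067
  i=8: 6373   i=9: 5910     …   i=18: 8750
  i=19: 4692
Match at i=19, j=17: n = 19·50 + 17 = 967.

967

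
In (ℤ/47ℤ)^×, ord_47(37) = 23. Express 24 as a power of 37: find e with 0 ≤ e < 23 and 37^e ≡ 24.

16

Successive powers of 37 modulo 47:
  37^0=1  37^1=37  37^2=6  37^3=34  37^4=36  37^5=16
  37^6=28  37^7=2  37^8=27  37^9=12  37^10=21  37^11=25
  37^12=32  37^13=9  37^14=4  37^15=7  37^16=24
So 37^16 ≡ 24 (mod 47), giving e = 16.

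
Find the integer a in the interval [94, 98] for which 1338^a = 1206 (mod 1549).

Compute 1338^94 mod 1549 = 361, then multiply by 1338 repeatedly:
  1338^94=361  1338^95=1279  1338^96=1206
Found 1206 at exponent 96.

96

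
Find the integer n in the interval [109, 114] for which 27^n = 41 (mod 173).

Compute 27^109 mod 173 = 72, then multiply by 27 repeatedly:
  27^109=72  27^110=41
Found 41 at exponent 110.

110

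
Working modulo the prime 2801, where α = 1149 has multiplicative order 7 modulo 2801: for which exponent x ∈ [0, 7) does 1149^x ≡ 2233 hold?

Successive powers of 1149 modulo 2801:
  1149^0=1  1149^1=1149  1149^2=930  1149^3=1389  1149^4=2192  1149^5=509
  1149^6=2233
So 1149^6 ≡ 2233 (mod 2801), giving x = 6.

6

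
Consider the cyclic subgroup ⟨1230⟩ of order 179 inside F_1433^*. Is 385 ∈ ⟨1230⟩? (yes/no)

385 ∈ ⟨1230⟩ iff 385^179 ≡ 1 (mod 1433), since |⟨1230⟩| = 179.
385^179 mod 1433 = 891.
Since 891 ≠ 1, 385 does not lie in the subgroup.

no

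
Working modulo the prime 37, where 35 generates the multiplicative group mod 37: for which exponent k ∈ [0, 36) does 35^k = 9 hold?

16

Successive powers of 35 modulo 37:
  35^0=1  35^1=35  35^2=4  35^3=29  35^4=16  35^5=5
  35^6=27  35^7=20  35^8=34  35^9=6  35^10=25  35^11=24
  35^12=26  35^13=22  35^14=30  35^15=14  35^16=9
So 35^16 ≡ 9 (mod 37), giving k = 16.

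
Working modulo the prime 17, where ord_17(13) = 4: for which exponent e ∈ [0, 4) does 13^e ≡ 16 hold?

2

Successive powers of 13 modulo 17:
  13^0=1  13^1=13  13^2=16
So 13^2 ≡ 16 (mod 17), giving e = 2.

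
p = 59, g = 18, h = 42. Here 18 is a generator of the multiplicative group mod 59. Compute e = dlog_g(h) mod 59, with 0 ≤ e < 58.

7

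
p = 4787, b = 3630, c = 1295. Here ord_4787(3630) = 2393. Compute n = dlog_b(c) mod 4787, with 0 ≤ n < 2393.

374

Baby-step giant-step with m = ceil(sqrt(2393)) = 49.
Baby table (3630^j mod 4787 for j=0..48):
  0:1  1:3630  2:3076  3:2596  4:2664  5:580  6:3907  7:3316
  8:2562  9:3706  10:1310  11:1809  12:3693  13:1990  14:117  15:3454
  16:867  17:2151  18:533  19:842  20:2354  21:225  22:2960  23:2772
  24:86  25:1025  26:1251  27:3054  28:4115  29:2010  30:912  31:2743
  32:130  33:2774  34:2559  35:2390  36:1656  37:3595  38:488  39:250
  40:2757  41:3080  42:2755  43:607  44:1390  45:202  46:849  47:3829
  48:2609
Giant step factor: 3630^(-49) ≡ 1093 (mod 4787).
Scan 1295·1093^i mod 4787 for i = 0, 1, …:
  i=0: 1295   i=1: 3270   i=2: 3008   i=3: 3862
  i=4: 3819   i=5: 4690   i=6: 4080   i=7: 2743
Match at i=7, j=31: n = 7·49 + 31 = 374.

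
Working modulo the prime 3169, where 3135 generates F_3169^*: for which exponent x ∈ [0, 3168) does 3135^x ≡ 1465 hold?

Baby-step giant-step with m = ceil(sqrt(3168)) = 57.
Baby table (3135^j mod 3169 for j=0..56):
  0:1  1:3135  2:1156  3:1893  4:2187  5:1698  6:2479  7:1277
  8:948  9:2627  10:2583  11:910  12:750  13:3021  14:1863  15:38
  16:1877  17:2731  18:2216  19:712  20:1144  21:2301  22:991  23:1165
  24:1587  25:3084  26:2890  27:3148  28:714  29:1076  30:1444  31:1608
  32:2370  33:1814  34:1704  35:2275  36:1875  37:2799  38:3073  39:95
  40:3108  41:2074  42:2371  43:1780  44:2860  45:999  46:893  47:1328
  48:2383  49:1372  50:887  51:1532  52:1785  53:2690  54:441  55:851
  56:2756
Giant step factor: 3135^(-57) ≡ 2132 (mod 3169).
Scan 1465·2132^i mod 3169 for i = 0, 1, …:
  i=0: 1465   i=1: 1915   i=2: 1108   i=3: 1351
  i=4: 2880   i=5: 1807   i=6: 2189   i=7: 2180
  i=8: 2006   i=9: 1811     …   i=27: 543
  i=28: 991
Match at i=28, j=22: x = 28·57 + 22 = 1618.

1618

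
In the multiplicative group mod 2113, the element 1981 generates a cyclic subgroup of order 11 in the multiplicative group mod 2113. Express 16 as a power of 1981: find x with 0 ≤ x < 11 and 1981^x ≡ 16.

10

Successive powers of 1981 modulo 2113:
  1981^0=1  1981^1=1981  1981^2=520  1981^3=1089  1981^4=2049  1981^5=2109
  1981^6=528  1981^7=33  1981^8=1983  1981^9=256  1981^10=16
So 1981^10 ≡ 16 (mod 2113), giving x = 10.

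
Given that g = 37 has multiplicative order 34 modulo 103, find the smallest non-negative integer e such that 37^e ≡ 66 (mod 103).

Successive powers of 37 modulo 103:
  37^0=1  37^1=37  37^2=30  37^3=80  37^4=76  37^5=31
  37^6=14  37^7=3  37^8=8  37^9=90  37^10=34  37^11=22
  37^12=93  37^13=42  37^14=9  37^15=24  37^16=64  37^17=102
  37^18=66
So 37^18 ≡ 66 (mod 103), giving e = 18.

18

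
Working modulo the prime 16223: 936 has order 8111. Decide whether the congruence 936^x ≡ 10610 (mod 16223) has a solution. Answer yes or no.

no

10610 ∈ ⟨936⟩ iff 10610^8111 ≡ 1 (mod 16223), since |⟨936⟩| = 8111.
10610^8111 mod 16223 = 16222.
Since 16222 ≠ 1, 10610 does not lie in the subgroup.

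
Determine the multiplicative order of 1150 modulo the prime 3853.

The order of 1150 must divide p − 1 = 3852 = 2^2 · 3^2 · 107.
Divisors: 1, 2, 3, 4, 6, 9, 12, 18, 36, 107, 214, 321, 428, 642, 963, 1284, 1926, 3852.
Check each in increasing order: 1150^1 ≡ 1150;  1150^2 ≡ 921;  1150^3 ≡ 3428;  1150^4 ≡ 581;  1150^6 ≡ 3387;  1150^9 ≡ 1547;  1150^12 ≡ 1388;  1150^18 ≡ 496;  1150^36 ≡ 3277;  1150^107 ≡ 1821;  1150^214 ≡ 2461;  1150^321 ≡ 442;  1150^428 ≡ 3458;  1150^642 ≡ 2714;  1150^963 ≡ 1305;  1150^1284 ≡ 2713;  1150^1926 ≡ 3852;  1150^3852 ≡ 1.
Smallest exponent giving 1 is 3852.

3852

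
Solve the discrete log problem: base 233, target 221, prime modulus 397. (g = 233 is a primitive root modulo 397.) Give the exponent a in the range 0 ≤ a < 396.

50

Baby-step giant-step with m = ceil(sqrt(396)) = 20.
Baby table (233^j mod 397 for j=0..19):
  0:1  1:233  2:297  3:123  4:75  5:7  6:43  7:94
  8:67  9:128  10:49  11:301  12:261  13:72  14:102  15:343
  16:122  17:239  18:107  19:317
Giant step factor: 233^(-20) ≡ 209 (mod 397).
Scan 221·209^i mod 397 for i = 0, 1, …:
  i=0: 221   i=1: 137   i=2: 49
Match at i=2, j=10: a = 2·20 + 10 = 50.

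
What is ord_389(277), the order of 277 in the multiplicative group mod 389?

194

The order of 277 must divide p − 1 = 388 = 2^2 · 97.
Divisors: 1, 2, 4, 97, 194, 388.
Check each in increasing order: 277^1 ≡ 277;  277^2 ≡ 96;  277^4 ≡ 269;  277^97 ≡ 388;  277^194 ≡ 1.
Smallest exponent giving 1 is 194.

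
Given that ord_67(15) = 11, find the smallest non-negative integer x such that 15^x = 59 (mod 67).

Successive powers of 15 modulo 67:
  15^0=1  15^1=15  15^2=24  15^3=25  15^4=40  15^5=64
  15^6=22  15^7=62  15^8=59
So 15^8 ≡ 59 (mod 67), giving x = 8.

8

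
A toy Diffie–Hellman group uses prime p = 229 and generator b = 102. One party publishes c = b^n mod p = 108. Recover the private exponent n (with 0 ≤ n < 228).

Baby-step giant-step with m = ceil(sqrt(228)) = 16.
Baby table (102^j mod 229 for j=0..15):
  0:1  1:102  2:99  3:22  4:183  5:117  6:26  7:133
  8:55  9:114  10:178  11:65  12:218  13:23  14:56  15:216
Giant step factor: 102^(-16) ≡ 167 (mod 229).
Scan 108·167^i mod 229 for i = 0, 1, …:
  i=0: 108   i=1: 174   i=2: 204   i=3: 176
  i=4: 80   i=5: 78   i=6: 202   i=7: 71
  i=8: 178
Match at i=8, j=10: n = 8·16 + 10 = 138.

138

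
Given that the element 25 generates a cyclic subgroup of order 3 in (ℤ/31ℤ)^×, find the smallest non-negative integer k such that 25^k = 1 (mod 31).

Successive powers of 25 modulo 31:
  25^0=1
So 25^0 ≡ 1 (mod 31), giving k = 0.

0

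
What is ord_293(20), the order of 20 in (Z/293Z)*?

The order of 20 must divide p − 1 = 292 = 2^2 · 73.
Divisors: 1, 2, 4, 73, 146, 292.
Check each in increasing order: 20^1 ≡ 20;  20^2 ≡ 107;  20^4 ≡ 22;  20^73 ≡ 155;  20^146 ≡ 292;  20^292 ≡ 1.
Smallest exponent giving 1 is 292.

292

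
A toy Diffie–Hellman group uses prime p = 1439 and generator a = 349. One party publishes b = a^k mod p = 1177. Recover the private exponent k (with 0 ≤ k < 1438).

Baby-step giant-step with m = ceil(sqrt(1438)) = 38.
Baby table (349^j mod 1439 for j=0..37):
  0:1  1:349  2:925  3:489  4:859  5:479  6:247  7:1302
  8:1113  9:1346  10:640  11:315  12:571  13:697  14:62  15:53
  16:1229  17:99  18:15  19:918  20:924  21:140  22:1373  23:1429
  24:827  25:823  26:866  27:44  28:966  29:408  30:1370  31:382
  32:930  33:795  34:1167  35:46  36:225  37:819
Giant step factor: 349^(-38) ≡ 486 (mod 1439).
Scan 1177·486^i mod 1439 for i = 0, 1, …:
  i=0: 1177   i=1: 739   i=2: 843   i=3: 1022
  i=4: 237   i=5: 62
Match at i=5, j=14: k = 5·38 + 14 = 204.

204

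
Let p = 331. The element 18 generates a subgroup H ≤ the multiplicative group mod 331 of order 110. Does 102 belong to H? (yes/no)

102 ∈ ⟨18⟩ iff 102^110 ≡ 1 (mod 331), since |⟨18⟩| = 110.
102^110 mod 331 = 1.
Since 1 = 1, 102 lies in the subgroup.

yes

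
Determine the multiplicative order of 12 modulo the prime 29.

4

The order of 12 must divide p − 1 = 28 = 2^2 · 7.
Divisors: 1, 2, 4, 7, 14, 28.
Check each in increasing order: 12^1 ≡ 12;  12^2 ≡ 28;  12^4 ≡ 1.
Smallest exponent giving 1 is 4.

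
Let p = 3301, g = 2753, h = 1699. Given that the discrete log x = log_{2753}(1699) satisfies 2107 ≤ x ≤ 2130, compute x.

Compute 2753^2107 mod 3301 = 1628, then multiply by 2753 repeatedly:
  2753^2107=1628  2753^2108=2427  2753^2109=307  2753^2110=115  2753^2111=3000
  2753^2112=3199  2753^2113=3080  2753^2114=2272  2753^2115=2722  2753^2116=396
  2753^2117=858  2753^2118=1859  2753^2119=1277  2753^2120=16  2753^2121=1135
  2753^2122=1909  2753^2123=285  2753^2124=2268  2753^2125=1613  2753^2126=744
  2753^2127=1612  2753^2128=1292  2753^2129=1699
Found 1699 at exponent 2129.

2129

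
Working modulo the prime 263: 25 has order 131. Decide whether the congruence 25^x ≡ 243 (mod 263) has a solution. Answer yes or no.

243 ∈ ⟨25⟩ iff 243^131 ≡ 1 (mod 263), since |⟨25⟩| = 131.
243^131 mod 263 = 1.
Since 1 = 1, 243 lies in the subgroup.

yes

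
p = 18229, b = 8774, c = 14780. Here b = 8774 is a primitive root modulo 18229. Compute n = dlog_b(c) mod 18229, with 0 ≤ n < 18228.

8709

Baby-step giant-step with m = ceil(sqrt(18228)) = 136.
Baby table (8774^j mod 18229 for j=0..135):
  0:1  1:8774  2:2009  3:17752  4:7472  5:7844  6:8781  7:8740
  8:13586  9:4133  10:5461  11:9002  12:15520  13:1850  14:8090  15:16163
  16:10771  17:5618  18:1116  19:2811  20:18106  21:14538  22:8099  23:3984
  24:10623  25:1325  26:13677  27:491  28:5990  29:2053  30:2770  31:4723
  32:5085  33:9427  34:7525  35:17141  36:5884  37:1688  38:8564  39:598
  40:15129  41:16497  42:6418  43:2151  44:5859  45:1086  46:13026  47:12523
  48:10619  49:2687  50:5641  51:2399  52:12560  53:7135  54:4104  55:6221
  56:5428  57:11124  58:3910  59:17591  60:16720  61:12517  62:12662  63:8862
  64:8503  65:12254  66:1954  67:9136  68:6351  69:15850  70:17088  71:14816
  72:4585  73:15616  74:5620  75:435  76:6829  77:17152  78:11253  79:5558
  80:3317  81:9874  82:10268  83:3714  84:11413  85:5765  86:14864  87:6470
  88:2674  89:953  90:12740  91:532  92:1144  93:11506  94:1442  95:1182
  96:16796  97:4868  98:1285  99:9068  100:11276  101:6841  102:13066  103:17132
  104:18063  105:1836  106:12857  107:6266  108:17449  109:10384  110:674  111:7480
  112:5120  113:6624  114:4924  115:446  116:12198  117:2793  118:6006  119:14834
  120:16685  121:15320  122:15263  123:7328  124:2189  125:11149  126:4512  127:13129
  128:4795  129:17027  130:8243  131:9639  132:8255  133:5553  134:14134  135:18058
Giant step factor: 8774^(-136) ≡ 3024 (mod 18229).
Scan 14780·3024^i mod 18229 for i = 0, 1, …:
  i=0: 14780   i=1: 15441   i=2: 9115   i=3: 1512
  i=4: 15038   i=5: 11786   i=6: 3169   i=7: 12831
  i=8: 9632   i=9: 15455     …   i=63: 11456
  i=64: 7844
Match at i=64, j=5: n = 64·136 + 5 = 8709.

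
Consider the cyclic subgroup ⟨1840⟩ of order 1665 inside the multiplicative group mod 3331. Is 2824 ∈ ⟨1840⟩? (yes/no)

yes

2824 ∈ ⟨1840⟩ iff 2824^1665 ≡ 1 (mod 3331), since |⟨1840⟩| = 1665.
2824^1665 mod 3331 = 1.
Since 1 = 1, 2824 lies in the subgroup.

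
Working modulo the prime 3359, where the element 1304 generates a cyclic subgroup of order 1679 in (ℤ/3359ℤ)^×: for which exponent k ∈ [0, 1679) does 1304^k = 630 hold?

Baby-step giant-step with m = ceil(sqrt(1679)) = 41.
Baby table (1304^j mod 3359 for j=0..40):
  0:1  1:1304  2:762  3:2743  4:2896  5:868  6:3248  7:3052
  8:2752  9:1196  10:1008  11:1063  12:2244  13:487  14:197  15:1604
  16:2318  17:2931  18:2841  19:3046  20:1646  21:3342  22:1345  23:482
  24:395  25:1153  26:2039  27:1887  28:1860  29:242  30:3181  31:3018
  32:2083  33:2160  34:1798  35:10  36:2963  37:902  38:558  39:2088
  40:1962
Giant step factor: 1304^(-41) ≡ 2085 (mod 3359).
Scan 630·2085^i mod 3359 for i = 0, 1, …:
  i=0: 630   i=1: 181   i=2: 1177   i=3: 1975
  i=4: 3100   i=5: 784   i=6: 2166   i=7: 1614
  i=8: 2831   i=9: 872     …   i=31: 2336
  i=32: 10
Match at i=32, j=35: k = 32·41 + 35 = 1347.

1347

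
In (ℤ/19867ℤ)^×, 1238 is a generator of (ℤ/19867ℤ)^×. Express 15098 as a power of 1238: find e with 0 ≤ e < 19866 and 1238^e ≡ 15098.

Baby-step giant-step with m = ceil(sqrt(19866)) = 141.
Baby table (1238^j mod 19867 for j=0..140):
  0:1  1:1238  2:2885  3:15437  4:18819  5:13798  6:16171  7:13629
  8:5619  9:2872  10:19210  11:1181  12:11787  13:9928  14:13058  15:13933
  16:4498  17:5764  18:3579  19:461  20:14442  21:18763  22:4071  23:13547
  24:3438  25:4706  26:4997  27:7649  28:12770  29:14995  30:8032  31:10116
  32:7398  33:37  34:6072  35:7410  36:14893  37:958  38:13851  39:2317
  40:7598  41:9233  42:6929  43:15425  44:3963  45:18912  46:9730  47:6338
  48:18846  49:7490  50:14598  51:13221  52:17057  53:17812  54:18753  55:11558
  56:4564  57:8004  58:15186  59:6086  60:4875  61:15549  62:18406  63:19046
  64:16686  65:15455  66:1369  67:6127  68:15899  69:14632  70:15579  71:15812
  72:6261  73:2988  74:3882  75:17969  76:14449  77:7562  78:4399  79:2404
  80:15969  81:1957  82:18859  83:3717  84:12369  85:15232  86:3433  87:18383
  88:10439  89:9932  90:18010  91:5606  92:6645  93:1572  94:19037  95:5544
  96:9357  97:1505  98:15559  99:10919  100:8162  101:12120  102:4975  103:280
  104:8901  105:13120  106:11221  107:4565  108:9242  109:18071  110:1656  111:3827
  112:9480  113:14710  114:12808  115:2438  116:18327  117:712  118:7308  119:7819
  120:4693  121:8770  122:9878  123:10759  124:8752  125:7461  126:18430  127:9024
  128:6458  129:8470  130:15951  131:19407  132:6663  133:3989  134:11366  135:5272
  136:10360  137:11465  138:8632  139:17837  140:9969
Giant step factor: 1238^(-141) ≡ 11463 (mod 19867).
Scan 15098·11463^i mod 19867 for i = 0, 1, …:
  i=0: 15098   i=1: 6937   i=2: 11097   i=3: 16377
  i=4: 6268   i=5: 11012   i=6: 15505   i=7: 3633
  i=8: 3847   i=9: 13288     …   i=72: 11551
  i=73: 15425
Match at i=73, j=43: e = 73·141 + 43 = 10336.

10336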